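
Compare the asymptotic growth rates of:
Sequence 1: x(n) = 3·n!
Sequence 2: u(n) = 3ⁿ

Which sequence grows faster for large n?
Comparing growth rates:
Growth-rate hierarchy: log n ≺ any polynomial ≺ any exponential cⁿ (c>1) ≺ n! ≺ nⁿ.
factorial dominates exponential base 3 asymptotically.

x(n) grows faster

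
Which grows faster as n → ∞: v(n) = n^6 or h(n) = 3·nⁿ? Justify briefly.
Comparing growth rates:
Growth-rate hierarchy: log n ≺ any polynomial ≺ any exponential cⁿ (c>1) ≺ n! ≺ nⁿ.
super-exponential nⁿ dominates polynomial degree 6 asymptotically.

h(n) grows faster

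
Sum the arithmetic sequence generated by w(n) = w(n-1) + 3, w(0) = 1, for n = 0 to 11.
Computing the sequence terms: 1, 4, 7, 10, 13, 16, 19, 22, 25, 28, 31, 34
Adding these values together:

210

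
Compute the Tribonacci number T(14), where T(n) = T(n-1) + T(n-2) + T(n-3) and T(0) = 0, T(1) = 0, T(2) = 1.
Computing the sequence terms:
0, 0, 1, 1, 2, 4, 7, 13, 24, 44, 81, 149, 274, 504, 927

927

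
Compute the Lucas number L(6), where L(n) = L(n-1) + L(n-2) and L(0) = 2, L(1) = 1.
Computing the sequence terms:
2, 1, 3, 4, 7, 11, 18

18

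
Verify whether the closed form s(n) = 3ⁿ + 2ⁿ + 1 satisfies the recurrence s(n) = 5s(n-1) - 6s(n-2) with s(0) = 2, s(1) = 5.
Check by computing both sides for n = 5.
From the recurrence with s(0) = 2, s(1) = 5:
  s(0) = 2, s(1) = 5, s(2) = 13, s(3) = 35, s(4) = 97, s(5) = 275
  so the recurrence gives s(5) = 275.
From the proposed closed form s(n) = 3ⁿ + 2ⁿ + 1:
  s(5) = 276.
The recurrence gives 275 but the closed form gives 276, so the closed form does not satisfy the recurrence.

No, the closed form is incorrect.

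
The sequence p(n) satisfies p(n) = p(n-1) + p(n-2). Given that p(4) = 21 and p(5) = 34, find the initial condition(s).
Work backwards using p(k) = p(k+2) - p(k+1):
p(3) = p(5) - p(4) = 34 - 21 = 13
p(2) = p(4) - p(3) = 21 - 13 = 8
p(1) = p(3) - p(2) = 13 - 8 = 5
p(0) = p(2) - p(1) = 8 - 5 = 3

p(0) = 3, p(1) = 5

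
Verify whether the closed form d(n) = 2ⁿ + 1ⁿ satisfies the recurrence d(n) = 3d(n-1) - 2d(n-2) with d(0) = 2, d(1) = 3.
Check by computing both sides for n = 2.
From the recurrence with d(0) = 2, d(1) = 3:
  d(0) = 2, d(1) = 3, d(2) = 5
  so the recurrence gives d(2) = 5.
From the proposed closed form d(n) = 2ⁿ + 1ⁿ:
  d(2) = 5.
Both sides give 5 at n = 2, and the initial condition(s) match, so the closed form is consistent.

Yes, the closed form is correct.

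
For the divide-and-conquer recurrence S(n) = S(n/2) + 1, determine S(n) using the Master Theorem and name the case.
Master Theorem template: S(n) = a·S(n/b) + f(n).
Here: a=1, b=2, f(n)=1
Compute log_b(a) = log_2(1) = 0.
f(n) = 1 = Θ(1). Case 2: S(n) = Θ(log n).

Case 2: S(n) = Θ(log n)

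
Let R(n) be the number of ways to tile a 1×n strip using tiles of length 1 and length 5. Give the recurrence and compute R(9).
Condition on the last tile: it has length 1 (leaving a 1×(n-1) strip) or length 5 (leaving a 1×(n-5) strip), so R(n) = R(n-1) + R(n-5) (order-5 linear recurrence).
For 0 ≤ i < 5 only unit tiles fit, so R(i) = 1.
Iterating the recurrence: R(5) = 2, R(6) = 3, R(7) = 4, R(8) = 5, R(9) = 6.

R(n) = R(n-1) + R(n-5), with R(i) = 1 for 0 ≤ i < 5; R(9) = 6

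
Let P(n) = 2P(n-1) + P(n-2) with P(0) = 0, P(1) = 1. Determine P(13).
Computing the sequence terms:
0, 1, 2, 5, 12, 29, 70, 169, 408, 985, 2378, 5741, 13860, 33461

33461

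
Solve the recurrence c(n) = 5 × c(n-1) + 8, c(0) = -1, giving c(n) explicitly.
Recurrence: c(n) = 5 × c(n-1) + 8, initial: c(0) = -1.
Try c(n) = A·5ⁿ + C. Substituting: A·5ⁿ + C = 5(A·5ⁿ⁻¹ + C) + 8 = A·5ⁿ + 5C + 8, so C = 5C + 8, giving C = -2. Then c(0) = A - 2 = -1 gives A = 1.

c(n) = 5ⁿ - 2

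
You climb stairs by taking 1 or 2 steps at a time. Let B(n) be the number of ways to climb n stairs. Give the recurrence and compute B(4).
Condition on the size of the last step (1 to 2): before it there were n-1, …, n-2 stairs climbed, and these cases are disjoint, so B(n) = B(n-1) + B(n-2) (Fibonacci-type sequence).
Initial conditions by direct count (compositions of i into parts ≤ 2): B(1) = 1; B(2) = 2.
Iterating the recurrence: B(3) = 3, B(4) = 5.

B(n) = B(n-1) + B(n-2), B(1) = 1, B(2) = 2; B(4) = 5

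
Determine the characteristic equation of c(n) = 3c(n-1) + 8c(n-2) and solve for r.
Substitute c(n) = rⁿ and divide through by rⁿ⁻²: r² - 3r - 8 = 0
Discriminant: 3² + 4·8 = 41, not a perfect square, so by the quadratic formula r = (3 ± √41)/2.
General solution: c(n) = A·r₁ⁿ + B·r₂ⁿ where r₁,r₂ = (3 ± √41)/2

Characteristic: r² - 3r - 8 = 0, Roots: r = (3 ± √41)/2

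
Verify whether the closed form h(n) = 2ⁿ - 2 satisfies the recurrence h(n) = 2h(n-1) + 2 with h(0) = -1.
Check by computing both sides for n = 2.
From the recurrence with h(0) = -1:
  h(0) = -1, h(1) = 0, h(2) = 2
  so the recurrence gives h(2) = 2.
From the proposed closed form h(n) = 2ⁿ - 2:
  h(2) = 2.
Both sides give 2 at n = 2, and the initial condition(s) match, so the closed form is consistent.

Yes, the closed form is correct.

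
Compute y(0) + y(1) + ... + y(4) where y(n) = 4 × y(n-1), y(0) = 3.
Computing the sequence terms: 3, 12, 48, 192, 768
Adding these values together:

1023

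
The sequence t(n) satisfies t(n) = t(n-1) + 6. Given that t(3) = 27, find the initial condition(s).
t(3) = t(0) + 3·6, so t(0) = 27 - 18 = 9.

t(0) = 9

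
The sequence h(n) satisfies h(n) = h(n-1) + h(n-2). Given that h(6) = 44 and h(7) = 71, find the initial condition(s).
Work backwards using h(k) = h(k+2) - h(k+1):
h(5) = h(7) - h(6) = 71 - 44 = 27
h(4) = h(6) - h(5) = 44 - 27 = 17
h(3) = h(5) - h(4) = 27 - 17 = 10
h(2) = h(4) - h(3) = 17 - 10 = 7
h(1) = h(3) - h(2) = 10 - 7 = 3
h(0) = h(2) - h(1) = 7 - 3 = 4

h(0) = 4, h(1) = 3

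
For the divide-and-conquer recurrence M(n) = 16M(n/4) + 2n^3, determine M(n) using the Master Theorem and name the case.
Master Theorem template: M(n) = a·M(n/b) + f(n).
Here: a=16, b=4, f(n)=2n^3
Compute log_b(a) = log_4(16) = 2.
f(n) = 2n^3 = Ω(n^(2+ε)) with ε = 1, and the regularity condition holds (a·f(n/b) = (a/b^3)·f(n) with a/b^3 = 4^-1 < 1). Case 3: M(n) = Θ(f(n)) = Θ(n^3).

Case 3: M(n) = Θ(n^3)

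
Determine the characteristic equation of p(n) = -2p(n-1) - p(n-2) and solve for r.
Substitute p(n) = rⁿ and divide through by rⁿ⁻²: r² + 2r + 1 = 0
Factor: (r + 1)² = 0, so r = -1 (double root).
General solution: p(n) = (A + Bn)·(-1)ⁿ

Characteristic: r² + 2r + 1 = 0, Roots: r = -1 (double root)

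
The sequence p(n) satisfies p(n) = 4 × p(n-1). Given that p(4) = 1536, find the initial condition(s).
In general p(n) = 4ⁿ · p(0). At n = 4: p(0) = p(4) / 4^4 = 1536 / 256 = 6.

p(0) = 6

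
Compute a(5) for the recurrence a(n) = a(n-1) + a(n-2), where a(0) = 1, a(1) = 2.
Computing the sequence terms:
1, 2, 3, 5, 8, 13

13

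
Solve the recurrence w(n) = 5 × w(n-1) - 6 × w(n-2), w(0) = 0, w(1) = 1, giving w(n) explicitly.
Recurrence: w(n) = 5 × w(n-1) - 6 × w(n-2), initial: w(0) = 0, w(1) = 1.
Characteristic equation: r² - 5r + 6 = 0, which factors as (r - 3)(r - 2) = 0, so r = 3, 2. General solution w(n) = A·3ⁿ + B·2ⁿ. From w(0) = 0: A + B = 0. From w(1) = 1: 3A + 2B = 1. Solving gives A = 1, B = -1.

w(n) = 3ⁿ - 2ⁿ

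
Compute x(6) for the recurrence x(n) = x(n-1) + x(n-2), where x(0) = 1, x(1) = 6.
Computing the sequence terms:
1, 6, 7, 13, 20, 33, 53

53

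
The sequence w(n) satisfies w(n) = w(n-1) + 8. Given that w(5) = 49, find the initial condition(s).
w(5) = w(0) + 5·8, so w(0) = 49 - 40 = 9.

w(0) = 9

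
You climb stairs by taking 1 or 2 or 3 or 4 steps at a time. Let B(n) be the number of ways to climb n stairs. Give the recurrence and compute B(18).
Condition on the size of the last step (1 to 4): before it there were n-1, …, n-4 stairs climbed, and these cases are disjoint, so B(n) = B(n-1) + B(n-2) + B(n-3) + B(n-4) (order-4 linear recurrence).
Initial conditions by direct count (compositions of i into parts ≤ 4): B(1) = 1; B(2) = 2; B(3) = 4; B(4) = 8.
Iterating the recurrence: B(5) = 15, B(6) = 29, B(7) = 56, B(8) = 108, B(9) = 208, B(10) = 401, B(11) = 773, B(12) = 1490, B(13) = 2872, B(14) = 5536, B(15) = 10671, B(16) = 20569, B(17) = 39648, B(18) = 76424.

B(n) = B(n-1) + B(n-2) + B(n-3) + B(n-4), B(1) = 1, B(2) = 2, B(3) = 4, B(4) = 8; B(18) = 76424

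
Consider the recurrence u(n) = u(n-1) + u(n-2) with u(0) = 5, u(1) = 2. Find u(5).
Computing the sequence terms:
5, 2, 7, 9, 16, 25

25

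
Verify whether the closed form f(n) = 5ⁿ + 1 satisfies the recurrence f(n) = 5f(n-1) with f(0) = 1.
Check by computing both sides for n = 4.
From the recurrence with f(0) = 1:
  f(0) = 1, f(1) = 5, f(2) = 25, f(3) = 125, f(4) = 625
  so the recurrence gives f(4) = 625.
From the proposed closed form f(n) = 5ⁿ + 1:
  f(4) = 626.
The recurrence gives 625 but the closed form gives 626, so the closed form does not satisfy the recurrence.

No, the closed form is incorrect.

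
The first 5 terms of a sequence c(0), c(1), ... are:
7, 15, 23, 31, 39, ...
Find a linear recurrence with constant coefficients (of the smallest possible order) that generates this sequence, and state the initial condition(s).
Look for the lowest-order linear relation among consecutive terms.
Observation: consecutive differences are constant (= 8).
Check at n=2: 1·15 + 8 = 23. ✓

c(n) = c(n-1) + 8, c(0) = 7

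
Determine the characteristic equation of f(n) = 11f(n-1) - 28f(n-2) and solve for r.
Substitute f(n) = rⁿ and divide through by rⁿ⁻²: r² - 11r + 28 = 0
Factor: (r - 7)(r - 4) = 0, so r = 7, 4.
General solution: f(n) = A·7ⁿ + B·4ⁿ

Characteristic: r² - 11r + 28 = 0, Roots: r = 7, 4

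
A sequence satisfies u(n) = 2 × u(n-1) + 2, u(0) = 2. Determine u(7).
Computing step by step:
u(0) = 2
u(1) = 2 × 2 + 2 = 6
u(2) = 2 × 6 + 2 = 14
u(3) = 2 × 14 + 2 = 30
u(4) = 2 × 30 + 2 = 62
u(5) = 2 × 62 + 2 = 126
u(6) = 2 × 126 + 2 = 254
u(7) = 2 × 254 + 2 = 510

510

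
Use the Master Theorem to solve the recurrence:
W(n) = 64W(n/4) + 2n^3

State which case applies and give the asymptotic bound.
Master Theorem template: W(n) = a·W(n/b) + f(n).
Here: a=64, b=4, f(n)=2n^3
Compute log_b(a) = log_4(64) = 3.
f(n) = 2n^3 = Θ(n^3). Case 2: W(n) = Θ(n^3 log n).

Case 2: W(n) = Θ(n^3 log n)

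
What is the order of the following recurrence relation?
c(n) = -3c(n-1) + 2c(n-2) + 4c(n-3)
The order is the largest lag k for which c(n-k) appears. Here the deepest term is c(n-3), so the order is 3.

Order 3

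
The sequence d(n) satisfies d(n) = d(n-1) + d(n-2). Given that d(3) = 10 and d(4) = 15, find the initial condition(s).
Work backwards using d(k) = d(k+2) - d(k+1):
d(2) = d(4) - d(3) = 15 - 10 = 5
d(1) = d(3) - d(2) = 10 - 5 = 5
d(0) = d(2) - d(1) = 5 - 5 = 0

d(0) = 0, d(1) = 5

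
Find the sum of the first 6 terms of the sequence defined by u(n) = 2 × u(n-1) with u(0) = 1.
Computing the sequence terms: 1, 2, 4, 8, 16, 32
Adding these values together:

63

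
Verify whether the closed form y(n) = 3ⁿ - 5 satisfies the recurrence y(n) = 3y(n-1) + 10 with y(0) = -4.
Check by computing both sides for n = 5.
From the recurrence with y(0) = -4:
  y(0) = -4, y(1) = -2, y(2) = 4, y(3) = 22, y(4) = 76, y(5) = 238
  so the recurrence gives y(5) = 238.
From the proposed closed form y(n) = 3ⁿ - 5:
  y(5) = 238.
Both sides give 238 at n = 5, and the initial condition(s) match, so the closed form is consistent.

Yes, the closed form is correct.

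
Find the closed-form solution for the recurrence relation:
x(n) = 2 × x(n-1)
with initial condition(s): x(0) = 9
Recurrence: x(n) = 2 × x(n-1), initial: x(0) = 9.
Each term is 2 times the previous, so this is geometric with ratio 2. After n steps: x(n) = x(0)·2ⁿ = 9·2ⁿ.

x(n) = 9·2ⁿ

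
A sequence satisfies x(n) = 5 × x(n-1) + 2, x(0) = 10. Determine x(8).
Computing step by step:
x(0) = 10
x(1) = 5 × 10 + 2 = 52
x(2) = 5 × 52 + 2 = 262
x(3) = 5 × 262 + 2 = 1312
x(4) = 5 × 1312 + 2 = 6562
x(5) = 5 × 6562 + 2 = 32812
x(6) = 5 × 32812 + 2 = 164062
x(7) = 5 × 164062 + 2 = 820312
x(8) = 5 × 820312 + 2 = 4101562

4101562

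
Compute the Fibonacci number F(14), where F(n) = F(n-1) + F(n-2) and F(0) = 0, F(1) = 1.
Computing the sequence terms:
0, 1, 1, 2, 3, 5, 8, 13, 21, 34, 55, 89, 144, 233, 377

377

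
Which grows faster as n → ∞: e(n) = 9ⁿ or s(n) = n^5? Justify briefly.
Comparing growth rates:
Growth-rate hierarchy: log n ≺ any polynomial ≺ any exponential cⁿ (c>1) ≺ n! ≺ nⁿ.
exponential base 9 dominates polynomial degree 5 asymptotically.

e(n) grows faster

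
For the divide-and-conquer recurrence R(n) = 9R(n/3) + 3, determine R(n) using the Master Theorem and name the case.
Master Theorem template: R(n) = a·R(n/b) + f(n).
Here: a=9, b=3, f(n)=3
Compute log_b(a) = log_3(9) = 2.
f(n) = 3 = O(n^(2-ε)) with ε = 2. Case 1: R(n) = Θ(n^log_b(a)) = Θ(n^2).

Case 1: R(n) = Θ(n^2)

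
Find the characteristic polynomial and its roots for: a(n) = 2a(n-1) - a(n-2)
Substitute a(n) = rⁿ and divide through by rⁿ⁻²: r² - 2r + 1 = 0
Factor: (r - 1)² = 0, so r = 1 (double root).
General solution: a(n) = (A + Bn)·1ⁿ

Characteristic: r² - 2r + 1 = 0, Roots: r = 1 (double root)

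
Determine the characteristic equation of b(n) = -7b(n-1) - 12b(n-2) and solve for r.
Substitute b(n) = rⁿ and divide through by rⁿ⁻²: r² + 7r + 12 = 0
Factor: (r + 3)(r + 4) = 0, so r = -3, -4.
General solution: b(n) = A·(-3)ⁿ + B·(-4)ⁿ

Characteristic: r² + 7r + 12 = 0, Roots: r = -3, -4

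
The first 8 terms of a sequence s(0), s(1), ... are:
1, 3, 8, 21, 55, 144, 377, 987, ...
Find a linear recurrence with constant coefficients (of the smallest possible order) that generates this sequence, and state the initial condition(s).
Look for the lowest-order linear relation among consecutive terms.
Observation: s(n) - 3·s(n-1) - (-1)·s(n-2) = 0 holds for the shown terms, and no order-1 relation s(n) = α·s(n-1) + β fits.
Check at n=3: 3·8 + (-1)·3 = 21. ✓

s(n) = 3s(n-1) - s(n-2), s(0) = 1, s(1) = 3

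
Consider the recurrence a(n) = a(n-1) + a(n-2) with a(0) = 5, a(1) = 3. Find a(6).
Computing the sequence terms:
5, 3, 8, 11, 19, 30, 49

49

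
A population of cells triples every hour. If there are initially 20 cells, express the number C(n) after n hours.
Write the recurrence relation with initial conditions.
Each hour multiplies the count by 3, so the count after n hours depends only on the count after n-1 hours: C(n) = 3 × C(n-1). The starting count gives C(0) = 20.
Unrolling n times gives the closed form C(n) = 20 × 3ⁿ.

C(n) = 3 × C(n-1), C(0) = 20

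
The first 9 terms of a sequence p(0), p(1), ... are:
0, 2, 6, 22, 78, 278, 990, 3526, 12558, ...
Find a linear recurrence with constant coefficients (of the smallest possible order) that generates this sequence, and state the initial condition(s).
Look for the lowest-order linear relation among consecutive terms.
Observation: p(n) - 3·p(n-1) - (2)·p(n-2) = 0 holds for the shown terms, and no order-1 relation p(n) = α·p(n-1) + β fits.
Check at n=3: 3·6 + (2)·2 = 22. ✓

p(n) = 3p(n-1) + 2p(n-2), p(0) = 0, p(1) = 2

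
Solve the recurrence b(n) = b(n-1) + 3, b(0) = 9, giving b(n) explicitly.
Recurrence: b(n) = b(n-1) + 3, initial: b(0) = 9.
Each step adds 3, so b(n) = b(0) + 3n = 3n + 9.

b(n) = 3n + 9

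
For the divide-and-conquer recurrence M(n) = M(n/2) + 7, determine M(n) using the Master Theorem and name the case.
Master Theorem template: M(n) = a·M(n/b) + f(n).
Here: a=1, b=2, f(n)=7
Compute log_b(a) = log_2(1) = 0.
f(n) = 7 = Θ(1). Case 2: M(n) = Θ(log n).

Case 2: M(n) = Θ(log n)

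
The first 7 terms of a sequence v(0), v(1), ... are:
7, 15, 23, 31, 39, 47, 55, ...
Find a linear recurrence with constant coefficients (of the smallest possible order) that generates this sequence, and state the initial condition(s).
Look for the lowest-order linear relation among consecutive terms.
Observation: consecutive differences are constant (= 8).
Check at n=2: 1·15 + 8 = 23. ✓

v(n) = v(n-1) + 8, v(0) = 7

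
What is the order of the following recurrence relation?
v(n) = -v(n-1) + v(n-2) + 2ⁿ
The order is the largest lag k for which v(n-k) appears. Here the deepest term is v(n-2) (the 2ⁿ term is non-homogeneous and does not affect the order), so the order is 2.

Order 2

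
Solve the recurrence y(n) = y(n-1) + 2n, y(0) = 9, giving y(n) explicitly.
Recurrence: y(n) = y(n-1) + 2n, initial: y(0) = 9.
Telescoping: y(n) = y(0) + 2·Σᵢ₌₁ⁿ i = 9 + 2·n(n+1)/2.

y(n) = 2·n(n+1)/2 + 9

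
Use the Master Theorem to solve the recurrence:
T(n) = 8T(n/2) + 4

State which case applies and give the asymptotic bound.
Master Theorem template: T(n) = a·T(n/b) + f(n).
Here: a=8, b=2, f(n)=4
Compute log_b(a) = log_2(8) = 3.
f(n) = 4 = O(n^(3-ε)) with ε = 3. Case 1: T(n) = Θ(n^log_b(a)) = Θ(n^3).

Case 1: T(n) = Θ(n^3)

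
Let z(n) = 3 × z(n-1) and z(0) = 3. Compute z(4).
Computing step by step:
z(0) = 3
z(1) = 3 × 3 = 9
z(2) = 3 × 9 = 27
z(3) = 3 × 27 = 81
z(4) = 3 × 81 = 243

243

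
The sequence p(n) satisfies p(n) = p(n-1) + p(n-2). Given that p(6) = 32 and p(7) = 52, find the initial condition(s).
Work backwards using p(k) = p(k+2) - p(k+1):
p(5) = p(7) - p(6) = 52 - 32 = 20
p(4) = p(6) - p(5) = 32 - 20 = 12
p(3) = p(5) - p(4) = 20 - 12 = 8
p(2) = p(4) - p(3) = 12 - 8 = 4
p(1) = p(3) - p(2) = 8 - 4 = 4
p(0) = p(2) - p(1) = 4 - 4 = 0

p(0) = 0, p(1) = 4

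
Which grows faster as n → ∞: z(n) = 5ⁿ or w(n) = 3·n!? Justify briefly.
Comparing growth rates:
Growth-rate hierarchy: log n ≺ any polynomial ≺ any exponential cⁿ (c>1) ≺ n! ≺ nⁿ.
factorial dominates exponential base 5 asymptotically.

w(n) grows faster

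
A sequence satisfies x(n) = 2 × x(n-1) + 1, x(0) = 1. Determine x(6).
Computing step by step:
x(0) = 1
x(1) = 2 × 1 + 1 = 3
x(2) = 2 × 3 + 1 = 7
x(3) = 2 × 7 + 1 = 15
x(4) = 2 × 15 + 1 = 31
x(5) = 2 × 31 + 1 = 63
x(6) = 2 × 63 + 1 = 127

127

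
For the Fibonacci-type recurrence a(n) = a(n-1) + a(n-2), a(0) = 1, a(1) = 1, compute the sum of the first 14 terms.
Computing the sequence terms: 1, 1, 2, 3, 5, 8, 13, 21, 34, 55, 89, 144, 233, 377
Adding these values together:

986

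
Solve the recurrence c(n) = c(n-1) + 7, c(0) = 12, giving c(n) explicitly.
Recurrence: c(n) = c(n-1) + 7, initial: c(0) = 12.
Each step adds 7, so c(n) = c(0) + 7n = 7n + 12.

c(n) = 7n + 12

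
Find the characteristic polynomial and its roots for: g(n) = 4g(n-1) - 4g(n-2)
Substitute g(n) = rⁿ and divide through by rⁿ⁻²: r² - 4r + 4 = 0
Factor: (r - 2)² = 0, so r = 2 (double root).
General solution: g(n) = (A + Bn)·2ⁿ

Characteristic: r² - 4r + 4 = 0, Roots: r = 2 (double root)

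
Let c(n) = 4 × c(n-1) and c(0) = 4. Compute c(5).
Computing step by step:
c(0) = 4
c(1) = 4 × 4 = 16
c(2) = 4 × 16 = 64
c(3) = 4 × 64 = 256
c(4) = 4 × 256 = 1024
c(5) = 4 × 1024 = 4096

4096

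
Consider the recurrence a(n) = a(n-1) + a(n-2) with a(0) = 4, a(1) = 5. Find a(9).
Computing the sequence terms:
4, 5, 9, 14, 23, 37, 60, 97, 157, 254

254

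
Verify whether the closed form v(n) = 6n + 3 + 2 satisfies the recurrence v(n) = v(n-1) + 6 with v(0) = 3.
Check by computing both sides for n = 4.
From the recurrence with v(0) = 3:
  v(0) = 3, v(1) = 9, v(2) = 15, v(3) = 21, v(4) = 27
  so the recurrence gives v(4) = 27.
From the proposed closed form v(n) = 6n + 3 + 2:
  v(4) = 29.
The recurrence gives 27 but the closed form gives 29, so the closed form does not satisfy the recurrence.

No, the closed form is incorrect.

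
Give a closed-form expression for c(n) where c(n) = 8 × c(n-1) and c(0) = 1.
Recurrence: c(n) = 8 × c(n-1), initial: c(0) = 1.
Each term is 8 times the previous, so this is geometric with ratio 8. After n steps: c(n) = c(0)·8ⁿ = 8ⁿ.

c(n) = 8ⁿ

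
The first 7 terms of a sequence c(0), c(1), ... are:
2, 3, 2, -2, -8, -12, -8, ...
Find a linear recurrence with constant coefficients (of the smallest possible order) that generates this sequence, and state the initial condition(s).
Look for the lowest-order linear relation among consecutive terms.
Observation: c(n) - 2·c(n-1) - (-2)·c(n-2) = 0 holds for the shown terms, and no order-1 relation c(n) = α·c(n-1) + β fits.
Check at n=3: 2·2 + (-2)·3 = -2. ✓

c(n) = 2c(n-1) - 2c(n-2), c(0) = 2, c(1) = 3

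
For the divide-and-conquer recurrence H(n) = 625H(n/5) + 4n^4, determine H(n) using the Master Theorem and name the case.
Master Theorem template: H(n) = a·H(n/b) + f(n).
Here: a=625, b=5, f(n)=4n^4
Compute log_b(a) = log_5(625) = 4.
f(n) = 4n^4 = Θ(n^4). Case 2: H(n) = Θ(n^4 log n).

Case 2: H(n) = Θ(n^4 log n)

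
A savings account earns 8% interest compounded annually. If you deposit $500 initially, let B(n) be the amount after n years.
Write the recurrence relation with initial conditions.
Each year the balance grows by 8%, i.e. is multiplied by 1 + 8/100 = 1.08, so B(n) = 1.08 × B(n-1). The initial deposit gives B(0) = 500.
Unrolling gives the closed form B(n) = 500 × (1.08)ⁿ.

B(n) = 1.08 × B(n-1), B(0) = 500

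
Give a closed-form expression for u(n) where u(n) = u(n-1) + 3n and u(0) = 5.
Recurrence: u(n) = u(n-1) + 3n, initial: u(0) = 5.
Telescoping: u(n) = u(0) + 3·Σᵢ₌₁ⁿ i = 5 + 3·n(n+1)/2.

u(n) = 3·n(n+1)/2 + 5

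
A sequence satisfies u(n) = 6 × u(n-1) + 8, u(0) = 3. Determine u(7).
Computing step by step:
u(0) = 3
u(1) = 6 × 3 + 8 = 26
u(2) = 6 × 26 + 8 = 164
u(3) = 6 × 164 + 8 = 992
u(4) = 6 × 992 + 8 = 5960
u(5) = 6 × 5960 + 8 = 35768
u(6) = 6 × 35768 + 8 = 214616
u(7) = 6 × 214616 + 8 = 1287704

1287704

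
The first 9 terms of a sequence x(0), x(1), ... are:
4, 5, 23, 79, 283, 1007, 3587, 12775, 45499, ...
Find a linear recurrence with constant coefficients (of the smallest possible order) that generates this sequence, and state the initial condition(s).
Look for the lowest-order linear relation among consecutive terms.
Observation: x(n) - 3·x(n-1) - (2)·x(n-2) = 0 holds for the shown terms, and no order-1 relation x(n) = α·x(n-1) + β fits.
Check at n=3: 3·23 + (2)·5 = 79. ✓

x(n) = 3x(n-1) + 2x(n-2), x(0) = 4, x(1) = 5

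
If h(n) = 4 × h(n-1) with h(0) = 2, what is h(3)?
Computing step by step:
h(0) = 2
h(1) = 4 × 2 = 8
h(2) = 4 × 8 = 32
h(3) = 4 × 32 = 128

128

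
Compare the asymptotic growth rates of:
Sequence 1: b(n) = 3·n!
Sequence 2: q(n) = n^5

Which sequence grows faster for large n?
Comparing growth rates:
Growth-rate hierarchy: log n ≺ any polynomial ≺ any exponential cⁿ (c>1) ≺ n! ≺ nⁿ.
factorial dominates polynomial degree 5 asymptotically.

b(n) grows faster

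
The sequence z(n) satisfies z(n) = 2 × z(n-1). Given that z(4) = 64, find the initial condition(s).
In general z(n) = 2ⁿ · z(0). At n = 4: z(0) = z(4) / 2^4 = 64 / 16 = 4.

z(0) = 4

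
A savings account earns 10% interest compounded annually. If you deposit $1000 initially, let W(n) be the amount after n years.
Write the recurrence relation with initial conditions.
Each year the balance grows by 10%, i.e. is multiplied by 1 + 10/100 = 1.1, so W(n) = 1.1 × W(n-1). The initial deposit gives W(0) = 1000.
Unrolling gives the closed form W(n) = 1000 × (1.1)ⁿ.

W(n) = 1.1 × W(n-1), W(0) = 1000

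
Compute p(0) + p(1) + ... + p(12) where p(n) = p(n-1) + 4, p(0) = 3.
Computing the sequence terms: 3, 7, 11, 15, 19, 23, 27, 31, 35, 39, 43, 47, 51
Adding these values together:

351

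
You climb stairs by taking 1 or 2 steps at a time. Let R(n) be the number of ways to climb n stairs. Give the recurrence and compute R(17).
Condition on the size of the last step (1 to 2): before it there were n-1, …, n-2 stairs climbed, and these cases are disjoint, so R(n) = R(n-1) + R(n-2) (Fibonacci-type sequence).
Initial conditions by direct count (compositions of i into parts ≤ 2): R(1) = 1; R(2) = 2.
Iterating the recurrence: R(3) = 3, R(4) = 5, R(5) = 8, R(6) = 13, R(7) = 21, R(8) = 34, R(9) = 55, R(10) = 89, R(11) = 144, R(12) = 233, R(13) = 377, R(14) = 610, R(15) = 987, R(16) = 1597, R(17) = 2584.

R(n) = R(n-1) + R(n-2), R(1) = 1, R(2) = 2; R(17) = 2584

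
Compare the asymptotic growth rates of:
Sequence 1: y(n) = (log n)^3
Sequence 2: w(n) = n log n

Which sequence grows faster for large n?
Comparing growth rates:
Growth-rate hierarchy: log n ≺ any polynomial ≺ any exponential cⁿ (c>1) ≺ n! ≺ nⁿ.
polynomial degree 1 (with log factor) dominates polylogarithmic (log n)^3 asymptotically.

w(n) grows faster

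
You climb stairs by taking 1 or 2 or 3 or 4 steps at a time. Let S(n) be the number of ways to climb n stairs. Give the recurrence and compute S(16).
Condition on the size of the last step (1 to 4): before it there were n-1, …, n-4 stairs climbed, and these cases are disjoint, so S(n) = S(n-1) + S(n-2) + S(n-3) + S(n-4) (order-4 linear recurrence).
Initial conditions by direct count (compositions of i into parts ≤ 4): S(1) = 1; S(2) = 2; S(3) = 4; S(4) = 8.
Iterating the recurrence: S(5) = 15, S(6) = 29, S(7) = 56, S(8) = 108, S(9) = 208, S(10) = 401, S(11) = 773, S(12) = 1490, S(13) = 2872, S(14) = 5536, S(15) = 10671, S(16) = 20569.

S(n) = S(n-1) + S(n-2) + S(n-3) + S(n-4), S(1) = 1, S(2) = 2, S(3) = 4, S(4) = 8; S(16) = 20569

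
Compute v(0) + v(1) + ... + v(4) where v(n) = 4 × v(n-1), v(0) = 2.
Computing the sequence terms: 2, 8, 32, 128, 512
Adding these values together:

682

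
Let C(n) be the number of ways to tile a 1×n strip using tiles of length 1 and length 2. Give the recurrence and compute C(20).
Condition on the last tile: it has length 1 (leaving a 1×(n-1) strip) or length 2 (leaving a 1×(n-2) strip), so C(n) = C(n-1) + C(n-2) (order-2 linear recurrence).
For 0 ≤ i < 2 only unit tiles fit, so C(i) = 1.
Iterating the recurrence: C(2) = 2, C(3) = 3, C(4) = 5, C(5) = 8, C(6) = 13, C(7) = 21, C(8) = 34, C(9) = 55, C(10) = 89, C(11) = 144, C(12) = 233, C(13) = 377, C(14) = 610, C(15) = 987, C(16) = 1597, C(17) = 2584, C(18) = 4181, C(19) = 6765, C(20) = 10946.

C(n) = C(n-1) + C(n-2), with C(i) = 1 for 0 ≤ i < 2; C(20) = 10946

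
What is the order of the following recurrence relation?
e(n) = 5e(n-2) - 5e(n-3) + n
The order is the largest lag k for which e(n-k) appears. Here the deepest term is e(n-3) (the n term is non-homogeneous and does not affect the order), so the order is 3.

Order 3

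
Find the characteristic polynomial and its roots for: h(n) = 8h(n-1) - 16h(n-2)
Substitute h(n) = rⁿ and divide through by rⁿ⁻²: r² - 8r + 16 = 0
Factor: (r - 4)² = 0, so r = 4 (double root).
General solution: h(n) = (A + Bn)·4ⁿ

Characteristic: r² - 8r + 16 = 0, Roots: r = 4 (double root)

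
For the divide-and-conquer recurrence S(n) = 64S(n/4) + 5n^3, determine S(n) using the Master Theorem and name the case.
Master Theorem template: S(n) = a·S(n/b) + f(n).
Here: a=64, b=4, f(n)=5n^3
Compute log_b(a) = log_4(64) = 3.
f(n) = 5n^3 = Θ(n^3). Case 2: S(n) = Θ(n^3 log n).

Case 2: S(n) = Θ(n^3 log n)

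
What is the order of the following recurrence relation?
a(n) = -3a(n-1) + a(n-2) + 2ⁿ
The order is the largest lag k for which a(n-k) appears. Here the deepest term is a(n-2) (the 2ⁿ term is non-homogeneous and does not affect the order), so the order is 2.

Order 2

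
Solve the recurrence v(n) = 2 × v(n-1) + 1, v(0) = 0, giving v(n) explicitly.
Recurrence: v(n) = 2 × v(n-1) + 1, initial: v(0) = 0.
Try v(n) = A·2ⁿ + C. Substituting: A·2ⁿ + C = 2(A·2ⁿ⁻¹ + C) + 1 = A·2ⁿ + 2C + 1, so C = 2C + 1, giving C = -1. Then v(0) = A - 1 = 0 gives A = 1.

v(n) = 2ⁿ - 1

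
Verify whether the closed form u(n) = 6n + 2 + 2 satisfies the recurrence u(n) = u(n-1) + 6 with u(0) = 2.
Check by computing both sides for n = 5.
From the recurrence with u(0) = 2:
  u(0) = 2, u(1) = 8, u(2) = 14, u(3) = 20, u(4) = 26, u(5) = 32
  so the recurrence gives u(5) = 32.
From the proposed closed form u(n) = 6n + 2 + 2:
  u(5) = 34.
The recurrence gives 32 but the closed form gives 34, so the closed form does not satisfy the recurrence.

No, the closed form is incorrect.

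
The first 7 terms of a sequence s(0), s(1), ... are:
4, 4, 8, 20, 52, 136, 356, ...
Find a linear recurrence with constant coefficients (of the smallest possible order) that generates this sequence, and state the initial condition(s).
Look for the lowest-order linear relation among consecutive terms.
Observation: s(n) - 3·s(n-1) - (-1)·s(n-2) = 0 holds for the shown terms, and no order-1 relation s(n) = α·s(n-1) + β fits.
Check at n=3: 3·8 + (-1)·4 = 20. ✓

s(n) = 3s(n-1) - s(n-2), s(0) = 4, s(1) = 4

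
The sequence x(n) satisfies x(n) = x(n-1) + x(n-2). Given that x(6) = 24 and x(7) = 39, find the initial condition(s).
Work backwards using x(k) = x(k+2) - x(k+1):
x(5) = x(7) - x(6) = 39 - 24 = 15
x(4) = x(6) - x(5) = 24 - 15 = 9
x(3) = x(5) - x(4) = 15 - 9 = 6
x(2) = x(4) - x(3) = 9 - 6 = 3
x(1) = x(3) - x(2) = 6 - 3 = 3
x(0) = x(2) - x(1) = 3 - 3 = 0

x(0) = 0, x(1) = 3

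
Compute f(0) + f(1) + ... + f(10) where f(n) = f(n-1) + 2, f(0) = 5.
Computing the sequence terms: 5, 7, 9, 11, 13, 15, 17, 19, 21, 23, 25
Adding these values together:

165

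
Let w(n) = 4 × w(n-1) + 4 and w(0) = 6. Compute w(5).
Computing step by step:
w(0) = 6
w(1) = 4 × 6 + 4 = 28
w(2) = 4 × 28 + 4 = 116
w(3) = 4 × 116 + 4 = 468
w(4) = 4 × 468 + 4 = 1876
w(5) = 4 × 1876 + 4 = 7508

7508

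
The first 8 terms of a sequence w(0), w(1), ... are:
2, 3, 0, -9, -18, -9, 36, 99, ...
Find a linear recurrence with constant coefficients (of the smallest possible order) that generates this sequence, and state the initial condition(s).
Look for the lowest-order linear relation among consecutive terms.
Observation: w(n) - 2·w(n-1) - (-3)·w(n-2) = 0 holds for the shown terms, and no order-1 relation w(n) = α·w(n-1) + β fits.
Check at n=3: 2·0 + (-3)·3 = -9. ✓

w(n) = 2w(n-1) - 3w(n-2), w(0) = 2, w(1) = 3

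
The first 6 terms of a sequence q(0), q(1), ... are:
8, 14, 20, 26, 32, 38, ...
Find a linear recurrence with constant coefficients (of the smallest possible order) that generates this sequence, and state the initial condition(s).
Look for the lowest-order linear relation among consecutive terms.
Observation: consecutive differences are constant (= 6).
Check at n=2: 1·14 + 6 = 20. ✓

q(n) = q(n-1) + 6, q(0) = 8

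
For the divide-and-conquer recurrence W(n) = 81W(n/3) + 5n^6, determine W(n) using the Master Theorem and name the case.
Master Theorem template: W(n) = a·W(n/b) + f(n).
Here: a=81, b=3, f(n)=5n^6
Compute log_b(a) = log_3(81) = 4.
f(n) = 5n^6 = Ω(n^(4+ε)) with ε = 2, and the regularity condition holds (a·f(n/b) = (a/b^6)·f(n) with a/b^6 = 3^-2 < 1). Case 3: W(n) = Θ(f(n)) = Θ(n^6).

Case 3: W(n) = Θ(n^6)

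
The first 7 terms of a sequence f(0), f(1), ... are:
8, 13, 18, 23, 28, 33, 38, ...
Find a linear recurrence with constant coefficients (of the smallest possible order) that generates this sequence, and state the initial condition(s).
Look for the lowest-order linear relation among consecutive terms.
Observation: consecutive differences are constant (= 5).
Check at n=2: 1·13 + 5 = 18. ✓

f(n) = f(n-1) + 5, f(0) = 8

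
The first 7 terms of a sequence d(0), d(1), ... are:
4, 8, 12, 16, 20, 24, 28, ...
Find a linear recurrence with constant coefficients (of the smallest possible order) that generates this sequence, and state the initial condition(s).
Look for the lowest-order linear relation among consecutive terms.
Observation: consecutive differences are constant (= 4).
Check at n=2: 1·8 + 4 = 12. ✓

d(n) = d(n-1) + 4, d(0) = 4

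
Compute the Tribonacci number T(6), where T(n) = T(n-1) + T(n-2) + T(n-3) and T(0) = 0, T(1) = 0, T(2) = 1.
Computing the sequence terms:
0, 0, 1, 1, 2, 4, 7

7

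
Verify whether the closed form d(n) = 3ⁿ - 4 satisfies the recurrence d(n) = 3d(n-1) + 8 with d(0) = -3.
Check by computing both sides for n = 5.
From the recurrence with d(0) = -3:
  d(0) = -3, d(1) = -1, d(2) = 5, d(3) = 23, d(4) = 77, d(5) = 239
  so the recurrence gives d(5) = 239.
From the proposed closed form d(n) = 3ⁿ - 4:
  d(5) = 239.
Both sides give 239 at n = 5, and the initial condition(s) match, so the closed form is consistent.

Yes, the closed form is correct.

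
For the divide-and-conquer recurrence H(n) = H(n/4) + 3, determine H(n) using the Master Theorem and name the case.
Master Theorem template: H(n) = a·H(n/b) + f(n).
Here: a=1, b=4, f(n)=3
Compute log_b(a) = log_4(1) = 0.
f(n) = 3 = Θ(1). Case 2: H(n) = Θ(log n).

Case 2: H(n) = Θ(log n)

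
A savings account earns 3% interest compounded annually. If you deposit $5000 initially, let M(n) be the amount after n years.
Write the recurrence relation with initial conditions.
Each year the balance grows by 3%, i.e. is multiplied by 1 + 3/100 = 1.03, so M(n) = 1.03 × M(n-1). The initial deposit gives M(0) = 5000.
Unrolling gives the closed form M(n) = 5000 × (1.03)ⁿ.

M(n) = 1.03 × M(n-1), M(0) = 5000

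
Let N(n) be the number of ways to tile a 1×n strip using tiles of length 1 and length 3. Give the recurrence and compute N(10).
Condition on the last tile: it has length 1 (leaving a 1×(n-1) strip) or length 3 (leaving a 1×(n-3) strip), so N(n) = N(n-1) + N(n-3) (order-3 linear recurrence).
For 0 ≤ i < 3 only unit tiles fit, so N(i) = 1.
Iterating the recurrence: N(3) = 2, N(4) = 3, N(5) = 4, N(6) = 6, N(7) = 9, N(8) = 13, N(9) = 19, N(10) = 28.

N(n) = N(n-1) + N(n-3), with N(i) = 1 for 0 ≤ i < 3; N(10) = 28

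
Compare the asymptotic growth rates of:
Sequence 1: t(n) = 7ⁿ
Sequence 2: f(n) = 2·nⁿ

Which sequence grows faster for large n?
Comparing growth rates:
Growth-rate hierarchy: log n ≺ any polynomial ≺ any exponential cⁿ (c>1) ≺ n! ≺ nⁿ.
super-exponential nⁿ dominates exponential base 7 asymptotically.

f(n) grows faster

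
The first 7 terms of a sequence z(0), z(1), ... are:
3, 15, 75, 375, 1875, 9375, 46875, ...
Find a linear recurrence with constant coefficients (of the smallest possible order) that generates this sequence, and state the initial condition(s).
Look for the lowest-order linear relation among consecutive terms.
Observation: each term is 5× the previous.
Check at n=2: 5·15 = 75. ✓

z(n) = 5 × z(n-1), z(0) = 3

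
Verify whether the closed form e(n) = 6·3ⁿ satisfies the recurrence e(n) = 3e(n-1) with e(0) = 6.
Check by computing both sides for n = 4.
From the recurrence with e(0) = 6:
  e(0) = 6, e(1) = 18, e(2) = 54, e(3) = 162, e(4) = 486
  so the recurrence gives e(4) = 486.
From the proposed closed form e(n) = 6·3ⁿ:
  e(4) = 486.
Both sides give 486 at n = 4, and the initial condition(s) match, so the closed form is consistent.

Yes, the closed form is correct.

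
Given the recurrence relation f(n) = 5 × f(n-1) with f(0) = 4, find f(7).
Computing step by step:
f(0) = 4
f(1) = 5 × 4 = 20
f(2) = 5 × 20 = 100
f(3) = 5 × 100 = 500
f(4) = 5 × 500 = 2500
f(5) = 5 × 2500 = 12500
f(6) = 5 × 12500 = 62500
f(7) = 5 × 62500 = 312500

312500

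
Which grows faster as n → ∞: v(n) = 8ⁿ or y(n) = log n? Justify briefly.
Comparing growth rates:
Growth-rate hierarchy: log n ≺ any polynomial ≺ any exponential cⁿ (c>1) ≺ n! ≺ nⁿ.
exponential base 8 dominates logarithmic asymptotically.

v(n) grows faster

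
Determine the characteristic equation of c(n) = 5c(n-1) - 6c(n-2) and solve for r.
Substitute c(n) = rⁿ and divide through by rⁿ⁻²: r² - 5r + 6 = 0
Factor: (r - 2)(r - 3) = 0, so r = 2, 3.
General solution: c(n) = A·2ⁿ + B·3ⁿ

Characteristic: r² - 5r + 6 = 0, Roots: r = 2, 3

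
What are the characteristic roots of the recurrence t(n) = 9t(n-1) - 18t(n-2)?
Substitute t(n) = rⁿ and divide through by rⁿ⁻²: r² - 9r + 18 = 0
Factor: (r - 3)(r - 6) = 0, so r = 3, 6.
General solution: t(n) = A·3ⁿ + B·6ⁿ

Characteristic: r² - 9r + 18 = 0, Roots: r = 3, 6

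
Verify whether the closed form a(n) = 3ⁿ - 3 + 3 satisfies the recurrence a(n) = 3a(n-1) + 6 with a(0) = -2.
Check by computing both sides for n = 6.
From the recurrence with a(0) = -2:
  a(0) = -2, a(1) = 0, a(2) = 6, a(3) = 24, a(4) = 78, a(5) = 240, a(6) = 726
  so the recurrence gives a(6) = 726.
From the proposed closed form a(n) = 3ⁿ - 3 + 3:
  a(6) = 729.
The recurrence gives 726 but the closed form gives 729, so the closed form does not satisfy the recurrence.

No, the closed form is incorrect.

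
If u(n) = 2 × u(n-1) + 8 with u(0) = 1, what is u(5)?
Computing step by step:
u(0) = 1
u(1) = 2 × 1 + 8 = 10
u(2) = 2 × 10 + 8 = 28
u(3) = 2 × 28 + 8 = 64
u(4) = 2 × 64 + 8 = 136
u(5) = 2 × 136 + 8 = 280

280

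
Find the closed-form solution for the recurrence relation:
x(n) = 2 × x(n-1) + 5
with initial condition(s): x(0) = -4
Recurrence: x(n) = 2 × x(n-1) + 5, initial: x(0) = -4.
Try x(n) = A·2ⁿ + C. Substituting: A·2ⁿ + C = 2(A·2ⁿ⁻¹ + C) + 5 = A·2ⁿ + 2C + 5, so C = 2C + 5, giving C = -5. Then x(0) = A - 5 = -4 gives A = 1.

x(n) = 2ⁿ - 5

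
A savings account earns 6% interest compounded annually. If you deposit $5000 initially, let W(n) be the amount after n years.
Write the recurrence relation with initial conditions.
Each year the balance grows by 6%, i.e. is multiplied by 1 + 6/100 = 1.06, so W(n) = 1.06 × W(n-1). The initial deposit gives W(0) = 5000.
Unrolling gives the closed form W(n) = 5000 × (1.06)ⁿ.

W(n) = 1.06 × W(n-1), W(0) = 5000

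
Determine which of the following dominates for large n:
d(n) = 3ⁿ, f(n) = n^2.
Comparing growth rates:
Growth-rate hierarchy: log n ≺ any polynomial ≺ any exponential cⁿ (c>1) ≺ n! ≺ nⁿ.
exponential base 3 dominates polynomial degree 2 asymptotically.

d(n) grows faster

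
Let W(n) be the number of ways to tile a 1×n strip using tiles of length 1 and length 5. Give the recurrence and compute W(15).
Condition on the last tile: it has length 1 (leaving a 1×(n-1) strip) or length 5 (leaving a 1×(n-5) strip), so W(n) = W(n-1) + W(n-5) (order-5 linear recurrence).
For 0 ≤ i < 5 only unit tiles fit, so W(i) = 1.
Iterating the recurrence: W(5) = 2, W(6) = 3, W(7) = 4, W(8) = 5, W(9) = 6, W(10) = 8, W(11) = 11, W(12) = 15, W(13) = 20, W(14) = 26, W(15) = 34.

W(n) = W(n-1) + W(n-5), with W(i) = 1 for 0 ≤ i < 5; W(15) = 34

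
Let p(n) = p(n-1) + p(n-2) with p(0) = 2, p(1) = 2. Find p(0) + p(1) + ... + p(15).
Computing the sequence terms: 2, 2, 4, 6, 10, 16, 26, 42, 68, 110, 178, 288, 466, 754, 1220, 1974
Adding these values together:

5166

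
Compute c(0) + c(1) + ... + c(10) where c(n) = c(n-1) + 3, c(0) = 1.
Computing the sequence terms: 1, 4, 7, 10, 13, 16, 19, 22, 25, 28, 31
Adding these values together:

176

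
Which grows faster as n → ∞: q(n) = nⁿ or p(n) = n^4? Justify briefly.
Comparing growth rates:
Growth-rate hierarchy: log n ≺ any polynomial ≺ any exponential cⁿ (c>1) ≺ n! ≺ nⁿ.
super-exponential nⁿ dominates polynomial degree 4 asymptotically.

q(n) grows faster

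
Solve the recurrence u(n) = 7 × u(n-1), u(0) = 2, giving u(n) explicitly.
Recurrence: u(n) = 7 × u(n-1), initial: u(0) = 2.
Each term is 7 times the previous, so this is geometric with ratio 7. After n steps: u(n) = u(0)·7ⁿ = 2·7ⁿ.

u(n) = 2·7ⁿ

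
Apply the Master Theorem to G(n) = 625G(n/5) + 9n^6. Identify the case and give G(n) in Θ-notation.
Master Theorem template: G(n) = a·G(n/b) + f(n).
Here: a=625, b=5, f(n)=9n^6
Compute log_b(a) = log_5(625) = 4.
f(n) = 9n^6 = Ω(n^(4+ε)) with ε = 2, and the regularity condition holds (a·f(n/b) = (a/b^6)·f(n) with a/b^6 = 5^-2 < 1). Case 3: G(n) = Θ(f(n)) = Θ(n^6).

Case 3: G(n) = Θ(n^6)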